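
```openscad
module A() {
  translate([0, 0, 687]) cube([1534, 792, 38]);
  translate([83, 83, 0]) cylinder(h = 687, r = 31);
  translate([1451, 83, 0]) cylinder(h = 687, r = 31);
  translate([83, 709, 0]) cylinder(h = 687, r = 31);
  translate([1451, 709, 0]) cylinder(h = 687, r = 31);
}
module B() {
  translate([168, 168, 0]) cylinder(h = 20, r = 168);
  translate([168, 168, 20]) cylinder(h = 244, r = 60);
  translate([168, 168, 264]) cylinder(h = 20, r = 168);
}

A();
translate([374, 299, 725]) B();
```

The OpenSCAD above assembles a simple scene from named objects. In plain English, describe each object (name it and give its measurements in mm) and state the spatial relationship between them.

A is a table with a 1534×792 mm rectangular top, 38 mm thick, top surface at z = 725 mm, supported by four round legs of 62 mm diameter, each leg's bounding box inset 52 mm from the nearest pair of top edges, running from the floor.

B is a spool: two coaxial disc flanges of radius 168 mm and thickness 20 mm, joined by a core cylinder of radius 60 mm and height 244 mm. The lower flange rests on z = 0 and the three cylinders share a vertical axis.

The spool is on top of the table.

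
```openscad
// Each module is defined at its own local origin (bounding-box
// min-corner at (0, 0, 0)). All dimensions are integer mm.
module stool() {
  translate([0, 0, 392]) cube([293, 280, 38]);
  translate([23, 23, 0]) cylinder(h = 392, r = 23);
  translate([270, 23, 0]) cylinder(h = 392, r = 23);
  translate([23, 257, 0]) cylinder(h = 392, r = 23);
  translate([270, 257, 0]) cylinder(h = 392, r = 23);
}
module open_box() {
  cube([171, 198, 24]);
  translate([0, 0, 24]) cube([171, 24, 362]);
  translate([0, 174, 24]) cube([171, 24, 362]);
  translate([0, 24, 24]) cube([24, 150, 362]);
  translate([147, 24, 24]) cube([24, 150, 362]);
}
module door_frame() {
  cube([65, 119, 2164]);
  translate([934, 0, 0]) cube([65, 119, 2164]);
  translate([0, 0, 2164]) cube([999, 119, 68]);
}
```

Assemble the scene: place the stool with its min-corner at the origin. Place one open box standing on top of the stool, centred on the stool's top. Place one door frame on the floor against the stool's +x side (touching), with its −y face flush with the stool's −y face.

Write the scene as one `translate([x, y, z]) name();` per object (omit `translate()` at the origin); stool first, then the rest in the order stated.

stool();
translate([61, 41, 430]) open_box();
translate([293, 0, 0]) door_frame();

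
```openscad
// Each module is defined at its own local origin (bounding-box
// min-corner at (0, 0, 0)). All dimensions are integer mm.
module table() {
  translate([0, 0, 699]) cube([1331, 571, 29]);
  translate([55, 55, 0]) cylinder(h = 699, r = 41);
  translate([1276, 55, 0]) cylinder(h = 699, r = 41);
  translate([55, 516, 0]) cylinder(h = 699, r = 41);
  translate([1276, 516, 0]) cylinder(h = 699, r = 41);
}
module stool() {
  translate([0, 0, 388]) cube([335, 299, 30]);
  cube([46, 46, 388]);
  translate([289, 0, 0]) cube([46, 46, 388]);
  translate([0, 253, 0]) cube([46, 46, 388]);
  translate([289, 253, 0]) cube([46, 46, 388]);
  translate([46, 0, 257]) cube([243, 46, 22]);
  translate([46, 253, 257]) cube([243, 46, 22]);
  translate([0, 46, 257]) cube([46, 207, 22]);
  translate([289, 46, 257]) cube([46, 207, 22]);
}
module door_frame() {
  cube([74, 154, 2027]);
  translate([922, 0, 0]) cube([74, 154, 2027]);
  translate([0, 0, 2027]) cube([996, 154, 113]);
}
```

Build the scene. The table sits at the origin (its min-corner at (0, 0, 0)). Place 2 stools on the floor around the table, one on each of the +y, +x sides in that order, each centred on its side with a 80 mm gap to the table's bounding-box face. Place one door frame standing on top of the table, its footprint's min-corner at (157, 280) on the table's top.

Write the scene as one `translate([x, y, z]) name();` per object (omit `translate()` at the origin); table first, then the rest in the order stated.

table();
translate([498, 651, 0]) stool();
translate([1411, 136, 0]) stool();
translate([157, 280, 728]) door_frame();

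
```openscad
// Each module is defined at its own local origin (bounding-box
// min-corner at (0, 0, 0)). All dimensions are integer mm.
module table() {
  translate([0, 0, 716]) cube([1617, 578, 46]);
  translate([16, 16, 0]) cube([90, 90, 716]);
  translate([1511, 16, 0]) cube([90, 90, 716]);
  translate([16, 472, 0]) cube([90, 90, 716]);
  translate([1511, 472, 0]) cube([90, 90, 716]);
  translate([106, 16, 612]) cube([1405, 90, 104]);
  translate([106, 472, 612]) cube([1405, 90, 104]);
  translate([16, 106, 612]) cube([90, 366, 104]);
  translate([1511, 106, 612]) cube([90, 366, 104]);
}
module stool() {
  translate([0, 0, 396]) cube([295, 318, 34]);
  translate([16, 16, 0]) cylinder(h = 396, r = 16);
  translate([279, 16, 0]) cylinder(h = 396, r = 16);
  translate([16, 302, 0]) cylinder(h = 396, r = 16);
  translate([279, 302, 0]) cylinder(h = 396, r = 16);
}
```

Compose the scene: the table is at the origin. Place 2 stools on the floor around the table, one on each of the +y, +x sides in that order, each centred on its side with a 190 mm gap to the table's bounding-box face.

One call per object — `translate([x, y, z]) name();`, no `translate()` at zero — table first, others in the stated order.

table();
translate([661, 768, 0]) stool();
translate([1807, 130, 0]) stool();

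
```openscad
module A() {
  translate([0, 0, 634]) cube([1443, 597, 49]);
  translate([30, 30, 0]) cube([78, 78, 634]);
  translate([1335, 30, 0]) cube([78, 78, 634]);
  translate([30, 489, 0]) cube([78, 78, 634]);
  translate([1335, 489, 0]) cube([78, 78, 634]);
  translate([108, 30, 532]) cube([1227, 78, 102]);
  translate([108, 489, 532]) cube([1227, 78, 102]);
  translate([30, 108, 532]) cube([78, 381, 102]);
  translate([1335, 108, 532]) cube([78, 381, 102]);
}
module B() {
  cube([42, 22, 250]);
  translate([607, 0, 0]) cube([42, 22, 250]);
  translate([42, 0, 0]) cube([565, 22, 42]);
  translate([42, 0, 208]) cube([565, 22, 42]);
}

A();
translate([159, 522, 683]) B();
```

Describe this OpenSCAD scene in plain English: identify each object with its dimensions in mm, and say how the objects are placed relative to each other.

A is a table: top 1443 mm (x) × 597 mm (y), 49 mm thick, upper face at z = 683 mm, on four 78×78 mm square legs, each inset 30 mm from the nearest pair of top edges, running from z = 0 to the bottom of the top. Four apron rails, 78 mm thick and 102 mm tall, run between adjacent legs with their top edges flush with the underside of the top and their outer faces flush with the legs' outer faces.

B is a picture frame with a 565×166 mm rectangular opening (x by z) and a uniform 42 mm border on every side. Frame depth is 22 mm along y. It is built from two vertical stiles running the full outside height and two horizontal rails spanning the gap between the stiles.

The picture frame is on top of the table.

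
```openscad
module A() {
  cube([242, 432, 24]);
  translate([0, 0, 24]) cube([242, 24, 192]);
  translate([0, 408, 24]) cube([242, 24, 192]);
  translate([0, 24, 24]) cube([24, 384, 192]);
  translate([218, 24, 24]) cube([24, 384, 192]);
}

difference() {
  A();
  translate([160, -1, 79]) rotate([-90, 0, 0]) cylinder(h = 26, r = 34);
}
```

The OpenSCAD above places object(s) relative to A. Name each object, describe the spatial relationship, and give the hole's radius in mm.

The subtracted cylinder has r = 34 mm.

A is an open box. The open box has a circular hole through its front wall. The hole's radius is 34 mm.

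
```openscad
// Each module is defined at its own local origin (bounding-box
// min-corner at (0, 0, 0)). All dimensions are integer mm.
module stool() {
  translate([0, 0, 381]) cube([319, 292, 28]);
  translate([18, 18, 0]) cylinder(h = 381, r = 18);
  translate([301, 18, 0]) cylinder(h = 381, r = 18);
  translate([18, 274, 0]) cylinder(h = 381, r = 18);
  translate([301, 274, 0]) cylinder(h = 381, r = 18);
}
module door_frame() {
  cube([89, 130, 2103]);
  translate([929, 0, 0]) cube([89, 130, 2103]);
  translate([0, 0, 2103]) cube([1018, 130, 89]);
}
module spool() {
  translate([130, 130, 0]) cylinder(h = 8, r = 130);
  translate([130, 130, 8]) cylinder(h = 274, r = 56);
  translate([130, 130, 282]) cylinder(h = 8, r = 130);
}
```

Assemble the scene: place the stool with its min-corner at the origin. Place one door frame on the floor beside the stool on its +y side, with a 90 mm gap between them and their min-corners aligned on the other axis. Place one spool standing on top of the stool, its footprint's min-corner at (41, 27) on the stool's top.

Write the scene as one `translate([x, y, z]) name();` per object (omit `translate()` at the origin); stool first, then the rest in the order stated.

stool();
translate([0, 382, 0]) door_frame();
translate([41, 27, 409]) spool();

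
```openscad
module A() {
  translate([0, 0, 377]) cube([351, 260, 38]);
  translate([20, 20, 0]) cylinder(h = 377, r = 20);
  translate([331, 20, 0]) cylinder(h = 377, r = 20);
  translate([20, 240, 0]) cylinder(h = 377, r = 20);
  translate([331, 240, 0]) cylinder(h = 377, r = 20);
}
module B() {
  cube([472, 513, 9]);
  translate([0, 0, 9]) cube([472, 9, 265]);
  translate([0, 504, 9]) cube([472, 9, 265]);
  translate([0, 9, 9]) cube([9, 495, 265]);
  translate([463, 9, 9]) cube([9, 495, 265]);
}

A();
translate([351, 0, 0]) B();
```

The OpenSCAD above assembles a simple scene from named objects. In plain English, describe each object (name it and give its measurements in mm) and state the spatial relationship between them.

A is a simple wooden stool: a rectangular seat 351 mm (x) by 260 mm (y), 38 mm thick, top face at z = 415 mm, on four round legs, each 40 mm in diameter. The legs rest on z = 0, each leg's axis is inset half a diameter from the nearest pair of seat edges (so the leg's bounding box is flush with the corner).

B is an open storage box with external size 472×513×274 mm and wall thickness 9 mm (the base is also 9 mm thick). The base covers the whole footprint; the four walls stand on the base, with the y-facing walls full-width and the x-facing walls fitting between their inner faces.

The open box is against the stool's +x side, with their −y faces flush.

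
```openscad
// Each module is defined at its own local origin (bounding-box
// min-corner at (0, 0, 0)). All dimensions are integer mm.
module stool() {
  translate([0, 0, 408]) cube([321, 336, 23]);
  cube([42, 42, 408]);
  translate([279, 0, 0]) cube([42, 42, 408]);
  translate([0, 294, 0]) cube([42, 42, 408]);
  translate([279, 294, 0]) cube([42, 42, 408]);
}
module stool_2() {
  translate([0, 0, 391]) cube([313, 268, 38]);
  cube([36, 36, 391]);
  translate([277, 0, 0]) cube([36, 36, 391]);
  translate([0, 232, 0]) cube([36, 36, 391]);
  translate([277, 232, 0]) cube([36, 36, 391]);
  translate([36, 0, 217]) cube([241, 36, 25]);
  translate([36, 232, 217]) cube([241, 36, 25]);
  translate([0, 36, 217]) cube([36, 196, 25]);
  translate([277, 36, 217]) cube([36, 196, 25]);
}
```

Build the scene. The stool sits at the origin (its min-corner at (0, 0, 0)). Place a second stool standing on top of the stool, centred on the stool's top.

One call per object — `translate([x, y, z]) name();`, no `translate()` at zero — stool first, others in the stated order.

stool();
translate([4, 34, 431]) stool_2();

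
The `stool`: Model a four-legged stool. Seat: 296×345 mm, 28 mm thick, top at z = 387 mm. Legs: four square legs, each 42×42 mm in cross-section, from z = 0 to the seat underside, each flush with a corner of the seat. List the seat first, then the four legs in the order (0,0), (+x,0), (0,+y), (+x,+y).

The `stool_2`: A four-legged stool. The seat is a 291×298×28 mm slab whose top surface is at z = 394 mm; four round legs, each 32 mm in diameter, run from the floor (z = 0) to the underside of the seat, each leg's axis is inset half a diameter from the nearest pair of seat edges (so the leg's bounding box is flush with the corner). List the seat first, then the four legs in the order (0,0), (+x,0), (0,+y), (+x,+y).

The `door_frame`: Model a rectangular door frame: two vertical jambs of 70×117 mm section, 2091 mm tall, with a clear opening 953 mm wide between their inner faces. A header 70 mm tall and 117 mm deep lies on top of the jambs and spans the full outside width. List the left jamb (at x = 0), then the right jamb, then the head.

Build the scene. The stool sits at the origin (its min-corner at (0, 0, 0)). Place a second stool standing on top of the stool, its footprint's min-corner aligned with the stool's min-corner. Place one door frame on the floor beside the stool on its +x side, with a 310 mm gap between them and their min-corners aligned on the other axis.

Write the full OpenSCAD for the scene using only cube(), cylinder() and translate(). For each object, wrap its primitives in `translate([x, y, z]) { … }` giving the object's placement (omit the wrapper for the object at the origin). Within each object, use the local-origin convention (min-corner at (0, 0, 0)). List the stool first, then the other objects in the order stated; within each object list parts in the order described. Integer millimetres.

translate([0, 0, 359]) cube([296, 345, 28]);
cube([42, 42, 359]);
translate([254, 0, 0]) cube([42, 42, 359]);
translate([0, 303, 0]) cube([42, 42, 359]);
translate([254, 303, 0]) cube([42, 42, 359]);
translate([0, 0, 387]) {
  translate([0, 0, 366]) cube([291, 298, 28]);
  translate([16, 16, 0]) cylinder(h = 366, r = 16);
  translate([275, 16, 0]) cylinder(h = 366, r = 16);
  translate([16, 282, 0]) cylinder(h = 366, r = 16);
  translate([275, 282, 0]) cylinder(h = 366, r = 16);
}
translate([606, 0, 0]) {
  cube([70, 117, 2091]);
  translate([1023, 0, 0]) cube([70, 117, 2091]);
  translate([0, 0, 2091]) cube([1093, 117, 70]);
}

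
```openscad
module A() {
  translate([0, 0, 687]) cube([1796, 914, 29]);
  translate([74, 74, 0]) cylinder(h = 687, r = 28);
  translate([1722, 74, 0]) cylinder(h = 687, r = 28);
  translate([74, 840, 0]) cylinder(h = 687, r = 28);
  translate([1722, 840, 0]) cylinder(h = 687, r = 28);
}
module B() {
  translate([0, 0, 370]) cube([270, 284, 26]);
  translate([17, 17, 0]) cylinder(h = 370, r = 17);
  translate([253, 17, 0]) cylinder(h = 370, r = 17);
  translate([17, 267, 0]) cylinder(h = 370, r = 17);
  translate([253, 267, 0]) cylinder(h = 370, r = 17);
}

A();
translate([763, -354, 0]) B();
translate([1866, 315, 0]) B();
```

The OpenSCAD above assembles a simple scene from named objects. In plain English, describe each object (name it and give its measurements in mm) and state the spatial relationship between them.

A is a rectangular dining table. The top is 1796×914×29 mm with its upper surface at z = 716 mm. It stands on four round legs of 56 mm diameter, each leg's bounding box inset 46 mm from the nearest pair of top edges, running from the floor to the underside of the top.

B is a simple wooden stool: a rectangular seat 270 mm (x) by 284 mm (y), 26 mm thick, top face at z = 396 mm, on four round legs, each 34 mm in diameter. The legs rest on z = 0, each leg's axis is inset half a diameter from the nearest pair of seat edges (so the leg's bounding box is flush with the corner).

Two stools sit around the table at the −y, +x sides.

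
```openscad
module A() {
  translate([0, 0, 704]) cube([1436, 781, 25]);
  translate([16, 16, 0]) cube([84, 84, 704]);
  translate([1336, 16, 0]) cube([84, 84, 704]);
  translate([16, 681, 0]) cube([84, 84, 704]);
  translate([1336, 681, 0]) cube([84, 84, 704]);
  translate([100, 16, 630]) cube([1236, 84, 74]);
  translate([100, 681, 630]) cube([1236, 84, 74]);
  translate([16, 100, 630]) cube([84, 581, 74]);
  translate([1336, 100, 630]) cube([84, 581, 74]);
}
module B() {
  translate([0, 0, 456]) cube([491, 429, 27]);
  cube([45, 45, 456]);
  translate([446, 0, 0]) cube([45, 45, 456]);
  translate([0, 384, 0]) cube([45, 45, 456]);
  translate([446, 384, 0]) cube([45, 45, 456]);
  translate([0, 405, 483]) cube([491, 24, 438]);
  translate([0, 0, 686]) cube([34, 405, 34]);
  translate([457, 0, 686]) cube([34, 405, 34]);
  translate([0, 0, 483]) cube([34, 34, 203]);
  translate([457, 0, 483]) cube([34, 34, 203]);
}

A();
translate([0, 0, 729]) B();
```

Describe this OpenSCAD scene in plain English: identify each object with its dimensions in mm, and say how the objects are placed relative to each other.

A is a table with a 1436×781 mm rectangular top, 25 mm thick, top surface at z = 729 mm, supported by four 84×84 mm square legs, each inset 16 mm from the nearest pair of top edges, running from the floor. Four apron rails, 84 mm thick and 74 mm tall, run between adjacent legs with their top edges flush with the underside of the top and their outer faces flush with the legs' outer faces.

B is a chair: 491×429 mm seat, 27 mm thick, top at z = 483 mm, on four 45 mm square corner legs flush with the seat edges. A 24 mm thick backrest slab spans the full seat width, extending 438 mm above the seat top, its back face flush with the seat's +y edge. Two armrests of 34×34 mm section run along each side from the seat's front edge to the front of the backrest, top faces 237 mm above the seat top and outer faces flush with the seat's x-edges; a 34×34 mm post under the front of each armrest stands on the seat at the front corner.

The chair is on top of the table.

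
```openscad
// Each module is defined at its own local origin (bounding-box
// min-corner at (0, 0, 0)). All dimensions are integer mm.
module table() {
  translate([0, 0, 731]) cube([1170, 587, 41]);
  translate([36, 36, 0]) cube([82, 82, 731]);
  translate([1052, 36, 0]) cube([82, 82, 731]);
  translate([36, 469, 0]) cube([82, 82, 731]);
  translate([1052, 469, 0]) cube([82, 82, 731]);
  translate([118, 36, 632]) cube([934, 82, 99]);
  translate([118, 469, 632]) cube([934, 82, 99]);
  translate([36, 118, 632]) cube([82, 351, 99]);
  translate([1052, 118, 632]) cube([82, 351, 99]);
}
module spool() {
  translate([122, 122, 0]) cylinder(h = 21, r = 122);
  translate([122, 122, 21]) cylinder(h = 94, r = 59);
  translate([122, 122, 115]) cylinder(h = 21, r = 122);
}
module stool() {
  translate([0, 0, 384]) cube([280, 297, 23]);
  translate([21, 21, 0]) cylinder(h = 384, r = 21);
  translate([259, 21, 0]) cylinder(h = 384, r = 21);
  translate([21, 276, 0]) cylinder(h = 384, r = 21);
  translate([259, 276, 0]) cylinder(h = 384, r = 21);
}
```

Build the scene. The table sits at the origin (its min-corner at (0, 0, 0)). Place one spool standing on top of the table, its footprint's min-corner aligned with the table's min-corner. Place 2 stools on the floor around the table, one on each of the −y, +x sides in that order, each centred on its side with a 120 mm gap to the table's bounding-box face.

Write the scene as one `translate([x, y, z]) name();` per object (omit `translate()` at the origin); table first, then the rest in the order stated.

table();
translate([0, 0, 772]) spool();
translate([445, -417, 0]) stool();
translate([1290, 145, 0]) stool();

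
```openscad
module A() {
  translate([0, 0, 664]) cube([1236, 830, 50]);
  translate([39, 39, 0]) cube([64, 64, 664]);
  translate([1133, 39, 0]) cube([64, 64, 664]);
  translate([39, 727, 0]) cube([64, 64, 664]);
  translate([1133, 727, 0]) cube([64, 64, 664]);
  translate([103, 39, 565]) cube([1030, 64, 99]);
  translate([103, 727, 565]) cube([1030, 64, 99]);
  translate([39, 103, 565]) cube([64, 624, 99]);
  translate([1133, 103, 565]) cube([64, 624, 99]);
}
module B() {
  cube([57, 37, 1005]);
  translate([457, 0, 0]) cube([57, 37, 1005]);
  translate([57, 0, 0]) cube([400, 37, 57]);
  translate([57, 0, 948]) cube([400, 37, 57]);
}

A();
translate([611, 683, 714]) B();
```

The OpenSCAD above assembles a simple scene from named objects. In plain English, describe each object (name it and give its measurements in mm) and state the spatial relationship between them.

A is a table: top 1236 mm (x) × 830 mm (y), 50 mm thick, upper face at z = 714 mm, on four 64×64 mm square legs, each inset 39 mm from the nearest pair of top edges, running from z = 0 to the bottom of the top. Four apron rails, 64 mm thick and 99 mm tall, run between adjacent legs with their top edges flush with the underside of the top and their outer faces flush with the legs' outer faces.

B is a rectangular picture frame lying in the x–z plane (depth along y). The opening is 400 mm wide (x) by 891 mm tall (z), surrounded by a border 57 mm wide on all four sides. The frame is 37 mm deep and is made of two full-height vertical stiles with two horizontal rails fitted between them.

The picture frame is on top of the table.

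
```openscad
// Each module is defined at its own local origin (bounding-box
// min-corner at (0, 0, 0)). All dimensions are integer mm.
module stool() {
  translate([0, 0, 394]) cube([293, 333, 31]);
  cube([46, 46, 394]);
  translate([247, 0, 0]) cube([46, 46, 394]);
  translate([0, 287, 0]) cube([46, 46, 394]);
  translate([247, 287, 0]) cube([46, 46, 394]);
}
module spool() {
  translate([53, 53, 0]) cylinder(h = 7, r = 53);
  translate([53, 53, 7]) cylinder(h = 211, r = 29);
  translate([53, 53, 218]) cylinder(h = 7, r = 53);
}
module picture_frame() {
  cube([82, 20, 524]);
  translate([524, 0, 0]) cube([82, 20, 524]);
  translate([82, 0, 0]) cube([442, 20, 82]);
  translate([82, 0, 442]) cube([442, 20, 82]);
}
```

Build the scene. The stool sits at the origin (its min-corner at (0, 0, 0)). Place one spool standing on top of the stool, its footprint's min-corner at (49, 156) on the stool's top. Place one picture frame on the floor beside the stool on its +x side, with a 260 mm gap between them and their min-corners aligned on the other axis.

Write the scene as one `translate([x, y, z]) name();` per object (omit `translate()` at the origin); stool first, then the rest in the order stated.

stool();
translate([49, 156, 425]) spool();
translate([553, 0, 0]) picture_frame();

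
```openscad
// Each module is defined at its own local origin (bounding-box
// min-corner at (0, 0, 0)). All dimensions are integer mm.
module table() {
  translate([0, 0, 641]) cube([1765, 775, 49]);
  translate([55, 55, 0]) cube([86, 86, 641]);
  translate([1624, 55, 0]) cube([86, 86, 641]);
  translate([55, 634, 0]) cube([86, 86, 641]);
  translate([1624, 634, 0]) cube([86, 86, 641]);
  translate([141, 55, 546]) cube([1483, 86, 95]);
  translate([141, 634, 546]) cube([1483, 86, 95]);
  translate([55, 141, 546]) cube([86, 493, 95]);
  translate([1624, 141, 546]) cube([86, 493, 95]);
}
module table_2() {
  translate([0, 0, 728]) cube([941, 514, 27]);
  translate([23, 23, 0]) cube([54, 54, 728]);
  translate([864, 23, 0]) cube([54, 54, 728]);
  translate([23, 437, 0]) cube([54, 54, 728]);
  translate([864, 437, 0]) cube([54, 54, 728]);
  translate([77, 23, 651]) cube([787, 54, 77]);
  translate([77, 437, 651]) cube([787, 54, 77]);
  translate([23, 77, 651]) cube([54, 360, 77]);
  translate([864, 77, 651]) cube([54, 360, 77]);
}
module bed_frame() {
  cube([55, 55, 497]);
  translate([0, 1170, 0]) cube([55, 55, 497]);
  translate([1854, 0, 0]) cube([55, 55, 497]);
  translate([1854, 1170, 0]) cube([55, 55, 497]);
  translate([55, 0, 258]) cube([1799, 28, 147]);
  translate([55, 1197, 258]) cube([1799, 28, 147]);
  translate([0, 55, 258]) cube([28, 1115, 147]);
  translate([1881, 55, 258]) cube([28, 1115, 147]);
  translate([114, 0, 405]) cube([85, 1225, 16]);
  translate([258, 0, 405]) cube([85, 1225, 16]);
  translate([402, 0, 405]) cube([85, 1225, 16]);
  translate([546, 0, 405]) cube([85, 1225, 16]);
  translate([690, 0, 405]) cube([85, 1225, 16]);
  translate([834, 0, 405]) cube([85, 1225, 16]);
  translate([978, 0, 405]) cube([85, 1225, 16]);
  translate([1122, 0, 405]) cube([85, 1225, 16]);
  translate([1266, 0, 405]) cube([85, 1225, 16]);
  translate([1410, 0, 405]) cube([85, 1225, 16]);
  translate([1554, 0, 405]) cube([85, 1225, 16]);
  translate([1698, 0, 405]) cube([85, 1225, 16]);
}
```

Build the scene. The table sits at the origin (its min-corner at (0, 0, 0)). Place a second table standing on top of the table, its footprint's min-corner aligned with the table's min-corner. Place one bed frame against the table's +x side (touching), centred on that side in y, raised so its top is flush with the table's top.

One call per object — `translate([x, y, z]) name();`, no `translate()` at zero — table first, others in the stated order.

table();
translate([0, 0, 690]) table_2();
translate([1765, -225, 193]) bed_frame();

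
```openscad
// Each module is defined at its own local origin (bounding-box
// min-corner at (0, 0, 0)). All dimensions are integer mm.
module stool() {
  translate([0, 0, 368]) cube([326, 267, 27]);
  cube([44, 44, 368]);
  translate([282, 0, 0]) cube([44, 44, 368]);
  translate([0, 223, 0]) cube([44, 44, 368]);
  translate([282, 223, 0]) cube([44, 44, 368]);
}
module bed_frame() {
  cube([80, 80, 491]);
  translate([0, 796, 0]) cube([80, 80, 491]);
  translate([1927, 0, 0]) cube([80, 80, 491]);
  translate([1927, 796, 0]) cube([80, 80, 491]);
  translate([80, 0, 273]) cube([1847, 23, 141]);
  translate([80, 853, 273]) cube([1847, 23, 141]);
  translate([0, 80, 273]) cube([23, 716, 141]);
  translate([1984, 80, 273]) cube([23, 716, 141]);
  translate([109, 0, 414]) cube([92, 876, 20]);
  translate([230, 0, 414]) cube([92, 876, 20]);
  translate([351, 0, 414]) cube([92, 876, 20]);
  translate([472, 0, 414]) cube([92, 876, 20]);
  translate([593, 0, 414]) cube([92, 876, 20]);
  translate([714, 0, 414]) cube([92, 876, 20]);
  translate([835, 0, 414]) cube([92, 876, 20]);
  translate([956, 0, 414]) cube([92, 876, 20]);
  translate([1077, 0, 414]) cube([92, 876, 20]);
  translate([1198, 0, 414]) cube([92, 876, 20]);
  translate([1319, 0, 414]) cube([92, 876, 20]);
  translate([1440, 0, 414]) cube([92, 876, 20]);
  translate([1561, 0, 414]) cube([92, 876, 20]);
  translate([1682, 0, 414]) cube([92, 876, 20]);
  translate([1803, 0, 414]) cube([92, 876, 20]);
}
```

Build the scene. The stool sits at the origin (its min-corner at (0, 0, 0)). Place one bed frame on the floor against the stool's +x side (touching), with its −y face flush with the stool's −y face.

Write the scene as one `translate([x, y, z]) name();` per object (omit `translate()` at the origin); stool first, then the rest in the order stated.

stool();
translate([326, 0, 0]) bed_frame();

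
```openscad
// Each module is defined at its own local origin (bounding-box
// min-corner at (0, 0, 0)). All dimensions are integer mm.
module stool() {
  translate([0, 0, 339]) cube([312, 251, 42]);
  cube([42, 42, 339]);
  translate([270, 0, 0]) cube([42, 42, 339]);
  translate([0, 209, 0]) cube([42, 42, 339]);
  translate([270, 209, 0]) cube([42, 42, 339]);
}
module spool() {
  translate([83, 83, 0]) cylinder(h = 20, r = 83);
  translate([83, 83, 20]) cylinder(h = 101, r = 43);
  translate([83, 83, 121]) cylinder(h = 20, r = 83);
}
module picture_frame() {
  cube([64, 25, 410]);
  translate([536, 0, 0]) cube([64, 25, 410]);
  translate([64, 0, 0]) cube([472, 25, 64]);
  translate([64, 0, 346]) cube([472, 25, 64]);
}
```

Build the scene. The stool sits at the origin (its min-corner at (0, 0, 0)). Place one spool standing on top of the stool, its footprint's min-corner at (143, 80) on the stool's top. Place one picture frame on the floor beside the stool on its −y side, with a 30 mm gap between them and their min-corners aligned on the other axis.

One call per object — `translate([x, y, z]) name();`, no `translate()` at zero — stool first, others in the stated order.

stool();
translate([143, 80, 381]) spool();
translate([0, -55, 0]) picture_frame();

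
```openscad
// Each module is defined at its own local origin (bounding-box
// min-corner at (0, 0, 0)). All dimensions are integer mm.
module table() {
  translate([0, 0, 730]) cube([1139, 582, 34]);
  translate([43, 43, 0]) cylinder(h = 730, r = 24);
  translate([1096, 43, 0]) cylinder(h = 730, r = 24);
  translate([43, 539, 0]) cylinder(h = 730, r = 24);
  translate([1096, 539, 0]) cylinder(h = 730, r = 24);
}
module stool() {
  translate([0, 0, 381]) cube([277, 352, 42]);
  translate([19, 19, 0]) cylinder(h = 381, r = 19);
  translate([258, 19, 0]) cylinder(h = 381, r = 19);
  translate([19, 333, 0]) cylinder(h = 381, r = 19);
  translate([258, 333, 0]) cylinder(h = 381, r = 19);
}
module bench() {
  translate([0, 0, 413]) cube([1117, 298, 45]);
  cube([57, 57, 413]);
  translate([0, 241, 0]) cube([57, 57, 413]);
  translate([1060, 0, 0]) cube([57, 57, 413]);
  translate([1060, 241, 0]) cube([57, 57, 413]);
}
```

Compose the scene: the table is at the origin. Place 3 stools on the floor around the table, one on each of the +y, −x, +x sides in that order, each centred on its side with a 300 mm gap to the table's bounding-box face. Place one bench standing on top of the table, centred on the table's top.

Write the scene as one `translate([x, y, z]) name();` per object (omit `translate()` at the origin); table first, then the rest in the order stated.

table();
translate([431, 882, 0]) stool();
translate([-577, 115, 0]) stool();
translate([1439, 115, 0]) stool();
translate([11, 142, 764]) bench();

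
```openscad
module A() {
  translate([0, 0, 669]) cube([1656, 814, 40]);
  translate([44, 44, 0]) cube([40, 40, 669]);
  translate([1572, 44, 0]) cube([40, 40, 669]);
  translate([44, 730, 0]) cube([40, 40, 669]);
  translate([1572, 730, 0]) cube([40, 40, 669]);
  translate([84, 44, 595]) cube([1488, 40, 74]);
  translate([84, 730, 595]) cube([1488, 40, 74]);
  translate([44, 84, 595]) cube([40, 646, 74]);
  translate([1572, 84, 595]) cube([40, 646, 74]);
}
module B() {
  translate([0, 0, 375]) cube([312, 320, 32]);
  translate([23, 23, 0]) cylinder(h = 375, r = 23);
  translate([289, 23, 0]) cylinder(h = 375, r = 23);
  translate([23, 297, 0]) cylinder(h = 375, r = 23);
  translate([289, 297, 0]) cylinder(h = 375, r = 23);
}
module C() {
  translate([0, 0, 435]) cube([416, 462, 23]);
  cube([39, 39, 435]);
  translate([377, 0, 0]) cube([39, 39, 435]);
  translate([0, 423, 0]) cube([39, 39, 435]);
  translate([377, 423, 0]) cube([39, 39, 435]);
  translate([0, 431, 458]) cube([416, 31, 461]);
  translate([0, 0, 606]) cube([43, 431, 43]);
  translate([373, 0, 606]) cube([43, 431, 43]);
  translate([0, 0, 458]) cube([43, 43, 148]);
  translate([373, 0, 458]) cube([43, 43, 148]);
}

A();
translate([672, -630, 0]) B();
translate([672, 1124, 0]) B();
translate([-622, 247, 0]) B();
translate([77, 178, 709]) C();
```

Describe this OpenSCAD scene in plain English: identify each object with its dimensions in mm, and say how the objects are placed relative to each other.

A is a table: top 1656 mm (x) × 814 mm (y), 40 mm thick, upper face at z = 709 mm, on four 40×40 mm square legs, each inset 44 mm from the nearest pair of top edges, running from z = 0 to the bottom of the top. Four apron rails, 40 mm thick and 74 mm tall, run between adjacent legs with their top edges flush with the underside of the top and their outer faces flush with the legs' outer faces.

B is a simple wooden stool: a rectangular seat 312 mm (x) by 320 mm (y), 32 mm thick, top face at z = 407 mm, on four round legs, each 46 mm in diameter. The legs rest on z = 0, each leg's axis is inset half a diameter from the nearest pair of seat edges (so the leg's bounding box is flush with the corner).

C is a chair: 416×462 mm seat, 23 mm thick, top at z = 458 mm, on four 39 mm square corner legs flush with the seat edges. A 31 mm thick backrest slab spans the full seat width, extending 461 mm above the seat top, its back face flush with the seat's +y edge. Two armrests of 43×43 mm section run along each side from the seat's front edge to the front of the backrest, top faces 191 mm above the seat top and outer faces flush with the seat's x-edges; a 43×43 mm post under the front of each armrest stands on the seat at the front corner.

Three stools sit around the table at the −y, +y, −x sides. The chair is on top of the table.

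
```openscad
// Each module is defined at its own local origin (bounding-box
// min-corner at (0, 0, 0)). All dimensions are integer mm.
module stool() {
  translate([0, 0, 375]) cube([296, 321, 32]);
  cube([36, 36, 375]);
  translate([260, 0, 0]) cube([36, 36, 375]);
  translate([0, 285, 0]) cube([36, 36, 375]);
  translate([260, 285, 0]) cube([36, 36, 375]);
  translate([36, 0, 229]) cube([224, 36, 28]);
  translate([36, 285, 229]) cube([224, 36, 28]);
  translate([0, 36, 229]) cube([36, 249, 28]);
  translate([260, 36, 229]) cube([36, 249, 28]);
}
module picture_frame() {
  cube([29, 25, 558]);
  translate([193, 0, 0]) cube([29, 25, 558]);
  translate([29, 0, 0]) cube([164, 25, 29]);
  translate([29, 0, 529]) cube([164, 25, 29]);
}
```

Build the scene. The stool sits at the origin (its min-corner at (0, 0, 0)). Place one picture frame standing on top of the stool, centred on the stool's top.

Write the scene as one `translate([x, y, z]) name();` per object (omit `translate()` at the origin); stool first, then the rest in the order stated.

stool();
translate([37, 148, 407]) picture_frame();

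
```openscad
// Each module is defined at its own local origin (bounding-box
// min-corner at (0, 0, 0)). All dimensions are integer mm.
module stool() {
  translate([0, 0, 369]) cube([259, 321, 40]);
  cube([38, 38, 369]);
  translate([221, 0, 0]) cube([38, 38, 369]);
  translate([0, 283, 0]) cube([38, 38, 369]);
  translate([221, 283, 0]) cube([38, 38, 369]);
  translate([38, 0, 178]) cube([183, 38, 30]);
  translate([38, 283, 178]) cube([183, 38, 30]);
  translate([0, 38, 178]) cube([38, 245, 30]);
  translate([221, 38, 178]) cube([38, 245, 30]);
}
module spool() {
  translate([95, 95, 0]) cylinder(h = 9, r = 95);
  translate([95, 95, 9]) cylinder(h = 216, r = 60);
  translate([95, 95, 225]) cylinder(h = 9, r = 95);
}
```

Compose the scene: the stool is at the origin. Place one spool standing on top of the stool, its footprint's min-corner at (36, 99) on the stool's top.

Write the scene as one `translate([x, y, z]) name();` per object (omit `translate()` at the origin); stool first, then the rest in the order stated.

stool();
translate([36, 99, 409]) spool();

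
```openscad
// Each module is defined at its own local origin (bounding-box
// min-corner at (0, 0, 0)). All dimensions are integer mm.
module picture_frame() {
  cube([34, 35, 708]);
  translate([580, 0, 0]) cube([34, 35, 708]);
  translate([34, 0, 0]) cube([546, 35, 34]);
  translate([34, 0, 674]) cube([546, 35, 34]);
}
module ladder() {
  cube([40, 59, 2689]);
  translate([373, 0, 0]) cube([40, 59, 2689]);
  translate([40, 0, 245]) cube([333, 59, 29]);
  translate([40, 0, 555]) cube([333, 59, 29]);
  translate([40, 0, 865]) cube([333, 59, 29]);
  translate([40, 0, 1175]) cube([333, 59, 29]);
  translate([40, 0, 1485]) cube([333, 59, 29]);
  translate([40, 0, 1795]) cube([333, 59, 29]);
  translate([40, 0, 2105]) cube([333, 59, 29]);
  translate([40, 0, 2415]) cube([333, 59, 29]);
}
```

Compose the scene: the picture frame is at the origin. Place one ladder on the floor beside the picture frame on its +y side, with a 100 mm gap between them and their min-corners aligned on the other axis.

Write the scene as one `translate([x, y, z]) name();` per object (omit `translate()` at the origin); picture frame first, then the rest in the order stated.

picture_frame();
translate([0, 135, 0]) ladder();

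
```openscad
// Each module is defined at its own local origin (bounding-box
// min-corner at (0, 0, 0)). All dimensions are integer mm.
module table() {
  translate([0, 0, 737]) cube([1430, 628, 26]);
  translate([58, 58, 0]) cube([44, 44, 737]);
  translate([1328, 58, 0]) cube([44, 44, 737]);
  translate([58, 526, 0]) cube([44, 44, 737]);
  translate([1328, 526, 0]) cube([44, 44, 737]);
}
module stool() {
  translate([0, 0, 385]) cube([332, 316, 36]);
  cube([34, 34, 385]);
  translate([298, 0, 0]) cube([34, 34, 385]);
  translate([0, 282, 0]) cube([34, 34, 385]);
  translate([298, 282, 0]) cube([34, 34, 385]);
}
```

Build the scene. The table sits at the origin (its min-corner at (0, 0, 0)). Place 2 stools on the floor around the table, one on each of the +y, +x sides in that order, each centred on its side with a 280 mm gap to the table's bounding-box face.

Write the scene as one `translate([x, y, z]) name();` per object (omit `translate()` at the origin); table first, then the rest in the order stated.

table();
translate([549, 908, 0]) stool();
translate([1710, 156, 0]) stool();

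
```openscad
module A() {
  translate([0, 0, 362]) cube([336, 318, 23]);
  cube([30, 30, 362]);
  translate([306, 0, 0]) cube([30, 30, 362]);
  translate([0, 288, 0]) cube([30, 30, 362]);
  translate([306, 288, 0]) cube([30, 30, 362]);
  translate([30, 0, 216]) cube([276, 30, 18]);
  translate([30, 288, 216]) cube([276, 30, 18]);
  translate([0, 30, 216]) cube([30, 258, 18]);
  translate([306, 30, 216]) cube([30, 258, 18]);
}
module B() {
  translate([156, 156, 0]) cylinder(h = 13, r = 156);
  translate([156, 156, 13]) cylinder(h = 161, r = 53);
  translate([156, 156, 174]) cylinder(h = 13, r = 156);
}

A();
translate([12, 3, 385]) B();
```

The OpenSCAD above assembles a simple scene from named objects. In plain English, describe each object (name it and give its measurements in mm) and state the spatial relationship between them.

A is a four-legged stool. The seat is a 336×318×23 mm slab whose top surface is at z = 385 mm; four square legs, each 30×30 mm in cross-section, run from the floor (z = 0) to the underside of the seat, each flush with a corner of the seat. Four stretchers, 30 mm wide and 18 mm tall, connect adjacent legs with their undersides at z = 216 mm, each running between the inner faces of the legs it joins and aligned with the legs' outer faces on the other axis.

B is a spool: two coaxial disc flanges of radius 156 mm and thickness 13 mm, joined by a core cylinder of radius 53 mm and height 161 mm. The lower flange rests on z = 0 and the three cylinders share a vertical axis.

The spool is on top of the stool, centred.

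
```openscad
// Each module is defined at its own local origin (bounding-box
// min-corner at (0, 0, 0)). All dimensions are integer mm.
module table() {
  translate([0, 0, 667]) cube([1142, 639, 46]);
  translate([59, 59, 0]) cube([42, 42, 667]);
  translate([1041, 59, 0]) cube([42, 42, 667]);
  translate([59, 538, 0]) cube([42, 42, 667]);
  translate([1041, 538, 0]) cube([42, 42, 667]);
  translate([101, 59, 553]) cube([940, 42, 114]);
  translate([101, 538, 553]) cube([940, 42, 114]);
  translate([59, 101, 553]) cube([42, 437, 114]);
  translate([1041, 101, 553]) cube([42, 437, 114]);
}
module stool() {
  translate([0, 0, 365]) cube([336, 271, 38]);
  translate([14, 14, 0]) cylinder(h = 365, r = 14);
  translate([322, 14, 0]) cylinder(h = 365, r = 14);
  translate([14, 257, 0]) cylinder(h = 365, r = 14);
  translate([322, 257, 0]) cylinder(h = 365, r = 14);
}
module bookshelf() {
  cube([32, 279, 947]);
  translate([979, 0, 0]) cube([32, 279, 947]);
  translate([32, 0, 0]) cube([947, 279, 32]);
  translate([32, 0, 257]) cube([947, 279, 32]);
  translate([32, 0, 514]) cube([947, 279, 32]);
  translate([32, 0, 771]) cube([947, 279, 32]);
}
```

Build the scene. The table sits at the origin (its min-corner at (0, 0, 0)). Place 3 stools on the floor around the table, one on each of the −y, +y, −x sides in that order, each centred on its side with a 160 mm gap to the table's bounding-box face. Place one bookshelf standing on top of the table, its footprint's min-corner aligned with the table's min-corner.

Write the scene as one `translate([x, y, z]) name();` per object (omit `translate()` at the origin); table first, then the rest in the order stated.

table();
translate([403, -431, 0]) stool();
translate([403, 799, 0]) stool();
translate([-496, 184, 0]) stool();
translate([0, 0, 713]) bookshelf();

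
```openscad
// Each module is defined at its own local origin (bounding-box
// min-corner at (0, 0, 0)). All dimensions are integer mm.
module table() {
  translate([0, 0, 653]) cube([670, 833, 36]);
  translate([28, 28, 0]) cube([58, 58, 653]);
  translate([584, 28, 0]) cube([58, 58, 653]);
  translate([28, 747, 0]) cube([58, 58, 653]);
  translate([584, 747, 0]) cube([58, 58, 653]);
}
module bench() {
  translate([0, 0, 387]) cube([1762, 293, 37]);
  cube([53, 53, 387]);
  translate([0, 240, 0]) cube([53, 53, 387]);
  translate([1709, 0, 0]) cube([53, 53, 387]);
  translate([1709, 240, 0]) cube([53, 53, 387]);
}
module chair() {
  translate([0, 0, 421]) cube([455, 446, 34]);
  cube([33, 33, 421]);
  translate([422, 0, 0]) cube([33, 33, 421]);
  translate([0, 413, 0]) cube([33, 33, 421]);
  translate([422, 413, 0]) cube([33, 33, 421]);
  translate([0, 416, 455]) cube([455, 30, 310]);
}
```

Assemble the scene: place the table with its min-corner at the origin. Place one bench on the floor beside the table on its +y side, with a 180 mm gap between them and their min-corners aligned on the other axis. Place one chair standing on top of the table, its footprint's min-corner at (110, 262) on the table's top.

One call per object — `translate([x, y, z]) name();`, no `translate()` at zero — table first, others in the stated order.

table();
translate([0, 1013, 0]) bench();
translate([110, 262, 689]) chair();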